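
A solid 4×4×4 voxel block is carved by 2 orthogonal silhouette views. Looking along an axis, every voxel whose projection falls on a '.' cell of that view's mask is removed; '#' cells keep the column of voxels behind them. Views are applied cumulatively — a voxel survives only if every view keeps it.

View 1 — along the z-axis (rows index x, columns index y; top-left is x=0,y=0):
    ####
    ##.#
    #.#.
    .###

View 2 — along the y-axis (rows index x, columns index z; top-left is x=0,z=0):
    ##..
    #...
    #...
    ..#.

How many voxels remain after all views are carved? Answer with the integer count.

before carving: 64 voxels (4×4×4)
  1. axis=2 (XY plane), |mask|=12  ⇒  voxels=48
  2. axis=1 (XZ plane), |mask|=5  ⇒  voxels=16

remaining voxels: 16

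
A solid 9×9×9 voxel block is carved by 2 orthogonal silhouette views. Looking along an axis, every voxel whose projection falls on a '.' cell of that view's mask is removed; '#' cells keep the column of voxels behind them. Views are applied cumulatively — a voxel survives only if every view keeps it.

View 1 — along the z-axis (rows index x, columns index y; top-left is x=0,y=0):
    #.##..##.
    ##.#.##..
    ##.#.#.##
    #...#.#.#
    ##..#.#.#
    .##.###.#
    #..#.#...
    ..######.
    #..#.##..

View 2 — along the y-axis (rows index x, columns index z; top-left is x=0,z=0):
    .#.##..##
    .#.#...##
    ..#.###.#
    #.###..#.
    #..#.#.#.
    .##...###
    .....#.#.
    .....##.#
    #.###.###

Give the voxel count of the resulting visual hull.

197 voxels

before carving: 729 voxels (9×9×9)
[1] z-view keeps 44 columns → grid now 396
[2] y-view keeps 40 columns → grid now 197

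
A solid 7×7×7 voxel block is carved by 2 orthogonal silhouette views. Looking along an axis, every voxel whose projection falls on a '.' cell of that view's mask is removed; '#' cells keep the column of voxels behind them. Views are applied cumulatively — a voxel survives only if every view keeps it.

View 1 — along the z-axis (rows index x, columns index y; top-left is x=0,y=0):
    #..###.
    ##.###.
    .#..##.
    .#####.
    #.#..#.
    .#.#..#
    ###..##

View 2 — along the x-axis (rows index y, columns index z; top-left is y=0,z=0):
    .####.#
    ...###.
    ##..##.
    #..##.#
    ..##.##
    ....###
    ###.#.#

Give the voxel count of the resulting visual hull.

full grid |V| = 343
carve view 1 (along z, XY-mask fill 28/49): 196 voxels remain
carve view 2 (along x, YZ-mask fill 28/49): 107 voxels remain

|visual hull| = 107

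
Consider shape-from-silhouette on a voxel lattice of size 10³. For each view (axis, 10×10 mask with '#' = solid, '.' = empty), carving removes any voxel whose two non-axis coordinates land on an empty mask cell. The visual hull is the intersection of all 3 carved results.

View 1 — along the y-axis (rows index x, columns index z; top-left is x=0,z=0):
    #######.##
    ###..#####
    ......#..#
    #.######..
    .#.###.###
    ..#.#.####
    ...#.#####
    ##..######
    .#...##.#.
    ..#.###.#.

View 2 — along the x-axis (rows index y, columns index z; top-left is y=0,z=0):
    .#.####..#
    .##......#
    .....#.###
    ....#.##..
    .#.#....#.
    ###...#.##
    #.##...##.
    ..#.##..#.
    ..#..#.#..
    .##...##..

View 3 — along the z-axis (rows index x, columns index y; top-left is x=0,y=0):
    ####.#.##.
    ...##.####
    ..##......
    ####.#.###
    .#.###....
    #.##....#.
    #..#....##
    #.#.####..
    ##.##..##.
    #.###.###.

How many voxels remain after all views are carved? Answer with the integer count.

voxel count = 147

before carving: 1000 voxels (10×10×10)
after view 1 [y-axis, 62 of 100 cells solid] → remaining = 620
after view 2 [x-axis, 41 of 100 cells solid] → remaining = 259
after view 3 [z-axis, 54 of 100 cells solid] → remaining = 147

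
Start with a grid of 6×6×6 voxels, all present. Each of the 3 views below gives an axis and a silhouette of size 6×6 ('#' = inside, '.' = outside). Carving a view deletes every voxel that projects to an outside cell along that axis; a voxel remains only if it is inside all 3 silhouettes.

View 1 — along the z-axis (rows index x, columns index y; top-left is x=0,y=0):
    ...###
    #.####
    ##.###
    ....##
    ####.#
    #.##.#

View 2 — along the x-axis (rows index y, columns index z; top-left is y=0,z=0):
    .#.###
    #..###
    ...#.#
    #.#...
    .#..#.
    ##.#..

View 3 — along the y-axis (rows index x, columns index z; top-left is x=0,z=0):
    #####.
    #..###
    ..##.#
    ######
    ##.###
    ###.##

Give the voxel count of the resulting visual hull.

initial block: 6^3 = 216
after view 1 [z-axis, 24 of 36 cells solid] → remaining = 144
after view 2 [x-axis, 17 of 36 cells solid] → remaining = 66
after view 3 [y-axis, 28 of 36 cells solid] → remaining = 49

49 voxels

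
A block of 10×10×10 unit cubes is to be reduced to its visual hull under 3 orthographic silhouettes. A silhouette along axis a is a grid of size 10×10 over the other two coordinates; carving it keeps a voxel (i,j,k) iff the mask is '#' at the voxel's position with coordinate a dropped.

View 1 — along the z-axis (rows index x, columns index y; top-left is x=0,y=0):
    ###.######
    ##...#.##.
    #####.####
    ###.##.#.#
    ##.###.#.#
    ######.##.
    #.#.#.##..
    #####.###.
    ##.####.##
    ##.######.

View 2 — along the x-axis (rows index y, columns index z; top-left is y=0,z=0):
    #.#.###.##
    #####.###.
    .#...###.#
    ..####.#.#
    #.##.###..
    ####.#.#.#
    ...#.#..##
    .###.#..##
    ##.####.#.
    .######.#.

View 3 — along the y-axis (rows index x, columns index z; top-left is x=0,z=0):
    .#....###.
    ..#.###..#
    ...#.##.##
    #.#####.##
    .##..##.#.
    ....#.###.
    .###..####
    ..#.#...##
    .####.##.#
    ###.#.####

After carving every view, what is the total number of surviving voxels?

full grid |V| = 1000
V1 z: intersect with XY mask (74 set) -- 740 left
V2 x: intersect with YZ mask (63 set) -- 473 left
V3 y: intersect with XZ mask (57 set) -- 262 left

voxel count = 262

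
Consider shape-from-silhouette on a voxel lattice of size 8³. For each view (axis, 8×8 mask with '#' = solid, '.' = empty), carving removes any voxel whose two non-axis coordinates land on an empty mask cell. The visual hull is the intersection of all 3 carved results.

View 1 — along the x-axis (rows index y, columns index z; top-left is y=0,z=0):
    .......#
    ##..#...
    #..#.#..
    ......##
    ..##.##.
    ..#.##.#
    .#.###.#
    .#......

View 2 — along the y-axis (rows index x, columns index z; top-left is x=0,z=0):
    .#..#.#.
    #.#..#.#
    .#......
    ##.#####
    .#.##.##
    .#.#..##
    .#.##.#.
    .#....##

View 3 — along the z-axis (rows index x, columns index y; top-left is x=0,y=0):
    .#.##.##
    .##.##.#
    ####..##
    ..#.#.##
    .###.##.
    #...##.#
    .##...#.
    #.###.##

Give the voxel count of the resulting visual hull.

before carving: 512 voxels (8×8×8)
carve view 1 (along x, YZ-mask fill 23/64): 184 voxels remain
carve view 2 (along y, XZ-mask fill 31/64): 91 voxels remain
carve view 3 (along z, XY-mask fill 38/64): 59 voxels remain

remaining voxels: 59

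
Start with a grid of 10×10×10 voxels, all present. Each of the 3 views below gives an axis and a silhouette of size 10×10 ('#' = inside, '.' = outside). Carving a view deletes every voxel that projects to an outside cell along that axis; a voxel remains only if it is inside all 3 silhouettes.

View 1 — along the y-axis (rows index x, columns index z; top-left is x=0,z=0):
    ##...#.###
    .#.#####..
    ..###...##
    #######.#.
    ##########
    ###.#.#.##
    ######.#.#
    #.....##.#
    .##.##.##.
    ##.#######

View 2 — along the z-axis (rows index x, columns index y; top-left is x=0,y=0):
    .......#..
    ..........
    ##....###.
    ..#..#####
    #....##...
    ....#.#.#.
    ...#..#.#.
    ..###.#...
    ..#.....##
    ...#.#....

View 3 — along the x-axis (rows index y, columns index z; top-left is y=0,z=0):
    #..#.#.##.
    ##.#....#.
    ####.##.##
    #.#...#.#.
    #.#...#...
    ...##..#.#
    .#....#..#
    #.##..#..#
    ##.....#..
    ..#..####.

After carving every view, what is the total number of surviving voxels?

full grid |V| = 1000
step 1: project along y, AND mask (69/100) → |grid| = 690
step 2: project along z, AND mask (30/100) → |grid| = 206
step 3: project along x, AND mask (44/100) → |grid| = 84

84 voxels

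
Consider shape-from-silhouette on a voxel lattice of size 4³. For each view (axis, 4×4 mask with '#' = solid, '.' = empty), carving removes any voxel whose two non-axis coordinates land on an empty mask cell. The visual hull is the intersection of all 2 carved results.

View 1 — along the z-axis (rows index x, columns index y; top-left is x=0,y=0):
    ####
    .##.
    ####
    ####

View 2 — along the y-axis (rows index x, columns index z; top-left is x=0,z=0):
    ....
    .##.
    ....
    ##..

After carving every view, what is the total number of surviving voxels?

12 voxels

full grid |V| = 64
carve view 1 (along z, XY-mask fill 14/16): 56 voxels remain
carve view 2 (along y, XZ-mask fill 4/16): 12 voxels remain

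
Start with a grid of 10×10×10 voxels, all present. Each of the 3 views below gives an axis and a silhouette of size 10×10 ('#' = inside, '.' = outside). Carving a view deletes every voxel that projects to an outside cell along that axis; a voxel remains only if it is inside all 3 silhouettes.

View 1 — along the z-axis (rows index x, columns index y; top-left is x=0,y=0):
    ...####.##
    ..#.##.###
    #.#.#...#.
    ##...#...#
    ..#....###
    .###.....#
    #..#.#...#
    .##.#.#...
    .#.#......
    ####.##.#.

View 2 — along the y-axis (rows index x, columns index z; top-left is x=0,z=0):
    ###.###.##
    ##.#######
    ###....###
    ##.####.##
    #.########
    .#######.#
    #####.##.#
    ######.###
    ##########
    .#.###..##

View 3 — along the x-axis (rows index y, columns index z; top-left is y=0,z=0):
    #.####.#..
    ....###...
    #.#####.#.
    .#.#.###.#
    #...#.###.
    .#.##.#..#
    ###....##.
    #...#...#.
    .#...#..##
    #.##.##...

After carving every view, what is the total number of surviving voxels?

|visual hull| = 183

before carving: 1000 voxels (10×10×10)
V1 z: intersect with XY mask (45 set) -- 450 left
V2 y: intersect with XZ mask (81 set) -- 356 left
V3 x: intersect with YZ mask (49 set) -- 183 left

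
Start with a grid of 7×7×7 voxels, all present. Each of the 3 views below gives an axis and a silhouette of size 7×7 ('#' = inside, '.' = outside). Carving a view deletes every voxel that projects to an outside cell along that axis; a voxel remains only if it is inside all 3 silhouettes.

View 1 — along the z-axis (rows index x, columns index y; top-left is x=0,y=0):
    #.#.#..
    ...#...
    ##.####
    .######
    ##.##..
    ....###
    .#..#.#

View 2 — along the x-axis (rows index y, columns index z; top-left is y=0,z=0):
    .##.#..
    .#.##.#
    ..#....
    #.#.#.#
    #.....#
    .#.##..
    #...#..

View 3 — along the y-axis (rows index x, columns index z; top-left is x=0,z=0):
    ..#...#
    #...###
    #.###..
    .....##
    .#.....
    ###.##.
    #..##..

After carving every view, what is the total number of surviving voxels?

33 voxels

before carving: 343 voxels (7×7×7)
[1] z-view keeps 26 columns → grid now 182
[2] x-view keeps 19 columns → grid now 72
[3] y-view keeps 21 columns → grid now 33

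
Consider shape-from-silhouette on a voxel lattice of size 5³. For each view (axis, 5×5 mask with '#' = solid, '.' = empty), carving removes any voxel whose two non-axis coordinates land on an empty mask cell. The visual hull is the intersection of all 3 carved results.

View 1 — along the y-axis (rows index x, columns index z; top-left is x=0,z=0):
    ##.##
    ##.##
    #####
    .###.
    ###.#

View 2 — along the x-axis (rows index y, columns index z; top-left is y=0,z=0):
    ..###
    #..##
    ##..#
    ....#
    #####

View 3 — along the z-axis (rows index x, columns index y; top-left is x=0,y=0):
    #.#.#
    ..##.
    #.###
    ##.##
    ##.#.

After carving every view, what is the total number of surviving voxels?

initial block: 5^3 = 125
V1 y: intersect with XZ mask (20 set) -- 100 left
V2 x: intersect with YZ mask (15 set) -- 60 left
V3 z: intersect with XY mask (16 set) -- 36 left

|visual hull| = 36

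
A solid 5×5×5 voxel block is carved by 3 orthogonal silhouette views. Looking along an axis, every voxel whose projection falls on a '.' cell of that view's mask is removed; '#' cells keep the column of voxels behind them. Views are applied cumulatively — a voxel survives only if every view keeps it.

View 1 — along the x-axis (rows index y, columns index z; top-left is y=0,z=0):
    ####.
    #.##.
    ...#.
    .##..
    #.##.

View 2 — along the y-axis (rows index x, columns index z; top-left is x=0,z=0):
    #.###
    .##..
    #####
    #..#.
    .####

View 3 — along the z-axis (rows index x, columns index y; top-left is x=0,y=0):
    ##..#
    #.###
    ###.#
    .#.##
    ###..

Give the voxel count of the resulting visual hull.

initial block: 5^3 = 125
after view 1 [x-axis, 13 of 25 cells solid] → remaining = 65
after view 2 [y-axis, 17 of 25 cells solid] → remaining = 47
after view 3 [z-axis, 17 of 25 cells solid] → remaining = 35

35 voxels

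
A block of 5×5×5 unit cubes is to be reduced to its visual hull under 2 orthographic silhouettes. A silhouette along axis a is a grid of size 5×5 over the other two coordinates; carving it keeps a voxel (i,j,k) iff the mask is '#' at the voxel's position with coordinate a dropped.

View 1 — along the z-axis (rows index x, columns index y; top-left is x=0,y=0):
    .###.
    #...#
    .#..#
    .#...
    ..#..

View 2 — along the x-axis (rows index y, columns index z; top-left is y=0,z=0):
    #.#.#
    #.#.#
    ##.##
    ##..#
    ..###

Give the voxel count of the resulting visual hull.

|visual hull| = 29

before carving: 125 voxels (5×5×5)
carve view 1 (along z, XY-mask fill 9/25): 45 voxels remain
carve view 2 (along x, YZ-mask fill 16/25): 29 voxels remain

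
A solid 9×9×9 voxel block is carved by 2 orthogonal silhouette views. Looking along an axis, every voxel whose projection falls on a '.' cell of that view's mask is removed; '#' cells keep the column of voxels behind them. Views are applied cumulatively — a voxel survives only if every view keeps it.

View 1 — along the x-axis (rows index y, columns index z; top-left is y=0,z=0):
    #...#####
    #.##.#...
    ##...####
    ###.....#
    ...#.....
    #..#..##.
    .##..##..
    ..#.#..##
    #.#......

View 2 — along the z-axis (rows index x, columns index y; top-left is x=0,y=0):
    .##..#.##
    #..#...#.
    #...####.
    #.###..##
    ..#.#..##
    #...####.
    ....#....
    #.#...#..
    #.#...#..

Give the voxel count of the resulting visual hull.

before carving: 729 voxels (9×9×9)
after view 1 [x-axis, 35 of 81 cells solid] → remaining = 315
after view 2 [z-axis, 35 of 81 cells solid] → remaining = 141

141 voxels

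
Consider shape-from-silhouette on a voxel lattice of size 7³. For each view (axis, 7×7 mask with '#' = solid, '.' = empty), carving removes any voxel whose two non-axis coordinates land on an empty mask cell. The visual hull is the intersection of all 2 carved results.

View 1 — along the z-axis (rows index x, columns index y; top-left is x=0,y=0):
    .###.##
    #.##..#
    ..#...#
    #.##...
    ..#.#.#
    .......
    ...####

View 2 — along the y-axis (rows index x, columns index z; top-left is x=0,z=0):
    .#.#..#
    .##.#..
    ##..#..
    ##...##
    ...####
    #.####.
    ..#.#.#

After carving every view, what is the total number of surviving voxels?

start: 7×7×7 = 343 voxels
step 1: project along z, AND mask (21/49) → |grid| = 147
step 2: project along y, AND mask (25/49) → |grid| = 69

voxel count = 69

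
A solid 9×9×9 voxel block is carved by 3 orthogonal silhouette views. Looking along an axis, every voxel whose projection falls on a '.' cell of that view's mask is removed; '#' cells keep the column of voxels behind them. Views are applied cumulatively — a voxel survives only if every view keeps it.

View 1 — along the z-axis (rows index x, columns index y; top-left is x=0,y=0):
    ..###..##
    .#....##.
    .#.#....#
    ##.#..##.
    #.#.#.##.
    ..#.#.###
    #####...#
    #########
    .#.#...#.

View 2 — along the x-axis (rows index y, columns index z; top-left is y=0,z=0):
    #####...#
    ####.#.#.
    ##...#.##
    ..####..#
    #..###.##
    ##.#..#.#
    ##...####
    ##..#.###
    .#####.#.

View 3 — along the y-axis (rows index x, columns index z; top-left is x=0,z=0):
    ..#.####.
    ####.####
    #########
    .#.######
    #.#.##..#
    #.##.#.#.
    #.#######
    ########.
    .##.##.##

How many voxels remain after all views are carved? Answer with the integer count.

remaining voxels: 190

before carving: 729 voxels (9×9×9)
step 1: project along z, AND mask (44/81) → |grid| = 396
step 2: project along x, AND mask (51/81) → |grid| = 252
step 3: project along y, AND mask (61/81) → |grid| = 190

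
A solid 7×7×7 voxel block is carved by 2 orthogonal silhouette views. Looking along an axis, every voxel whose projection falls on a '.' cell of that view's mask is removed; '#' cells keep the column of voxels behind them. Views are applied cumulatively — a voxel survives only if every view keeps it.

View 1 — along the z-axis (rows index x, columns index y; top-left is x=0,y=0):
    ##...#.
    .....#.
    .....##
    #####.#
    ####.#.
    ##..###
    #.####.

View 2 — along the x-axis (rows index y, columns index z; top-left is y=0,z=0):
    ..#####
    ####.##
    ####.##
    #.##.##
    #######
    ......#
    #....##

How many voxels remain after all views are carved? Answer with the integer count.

full grid |V| = 343
carve view 1 (along z, XY-mask fill 27/49): 189 voxels remain
carve view 2 (along x, YZ-mask fill 33/49): 118 voxels remain

118 voxels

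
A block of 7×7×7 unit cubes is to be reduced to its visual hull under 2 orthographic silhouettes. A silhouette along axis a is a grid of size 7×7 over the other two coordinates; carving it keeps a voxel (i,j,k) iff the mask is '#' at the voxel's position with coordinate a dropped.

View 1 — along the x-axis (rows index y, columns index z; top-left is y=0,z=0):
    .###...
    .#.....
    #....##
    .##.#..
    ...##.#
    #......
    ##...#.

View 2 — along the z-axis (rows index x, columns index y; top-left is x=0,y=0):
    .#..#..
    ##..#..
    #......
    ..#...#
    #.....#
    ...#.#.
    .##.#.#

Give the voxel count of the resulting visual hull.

before carving: 343 voxels (7×7×7)
after view 1 [x-axis, 17 of 49 cells solid] → remaining = 119
after view 2 [z-axis, 16 of 49 cells solid] → remaining = 40

voxel count = 40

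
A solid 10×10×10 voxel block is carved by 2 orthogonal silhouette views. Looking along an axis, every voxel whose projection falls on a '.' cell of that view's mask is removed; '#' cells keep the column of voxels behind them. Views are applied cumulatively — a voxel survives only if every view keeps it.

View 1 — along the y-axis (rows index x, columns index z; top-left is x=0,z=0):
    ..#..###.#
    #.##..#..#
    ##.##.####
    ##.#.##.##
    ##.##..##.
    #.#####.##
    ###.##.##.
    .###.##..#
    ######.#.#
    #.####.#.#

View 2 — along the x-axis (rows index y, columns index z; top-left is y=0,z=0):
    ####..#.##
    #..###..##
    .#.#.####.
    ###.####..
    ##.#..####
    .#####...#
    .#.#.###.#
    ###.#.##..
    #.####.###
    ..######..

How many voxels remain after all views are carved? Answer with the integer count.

initial block: 10^3 = 1000
V1 y: intersect with XZ mask (67 set) -- 670 left
V2 x: intersect with YZ mask (65 set) -- 438 left

remaining voxels: 438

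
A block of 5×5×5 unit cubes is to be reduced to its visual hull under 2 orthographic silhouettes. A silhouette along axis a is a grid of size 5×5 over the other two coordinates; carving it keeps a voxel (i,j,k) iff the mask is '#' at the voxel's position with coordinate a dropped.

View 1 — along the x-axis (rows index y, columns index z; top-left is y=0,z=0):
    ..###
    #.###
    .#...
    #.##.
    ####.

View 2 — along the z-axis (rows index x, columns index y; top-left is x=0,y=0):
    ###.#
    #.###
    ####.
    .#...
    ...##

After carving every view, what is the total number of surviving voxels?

remaining voxels: 45

initial block: 5^3 = 125
V1 x: intersect with YZ mask (15 set) -- 75 left
V2 z: intersect with XY mask (15 set) -- 45 left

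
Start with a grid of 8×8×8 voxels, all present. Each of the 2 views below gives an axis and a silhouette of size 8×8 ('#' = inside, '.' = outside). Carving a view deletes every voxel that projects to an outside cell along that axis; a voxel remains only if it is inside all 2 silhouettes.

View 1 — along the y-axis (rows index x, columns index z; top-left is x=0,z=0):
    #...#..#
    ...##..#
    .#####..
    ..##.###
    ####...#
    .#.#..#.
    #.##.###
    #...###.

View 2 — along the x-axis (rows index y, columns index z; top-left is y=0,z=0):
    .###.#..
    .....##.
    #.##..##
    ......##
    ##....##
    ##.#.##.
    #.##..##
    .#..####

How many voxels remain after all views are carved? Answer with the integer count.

remaining voxels: 137

initial block: 8^3 = 512
  1. axis=1 (XZ plane), |mask|=34  ⇒  voxels=272
  2. axis=0 (YZ plane), |mask|=32  ⇒  voxels=137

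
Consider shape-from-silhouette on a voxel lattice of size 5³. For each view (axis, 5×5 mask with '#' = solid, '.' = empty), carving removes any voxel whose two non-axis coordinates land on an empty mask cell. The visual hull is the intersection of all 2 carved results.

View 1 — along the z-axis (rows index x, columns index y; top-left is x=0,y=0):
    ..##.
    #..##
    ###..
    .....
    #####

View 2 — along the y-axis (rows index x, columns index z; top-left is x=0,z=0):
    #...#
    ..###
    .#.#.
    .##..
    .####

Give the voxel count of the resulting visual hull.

39 voxels

start: 5×5×5 = 125 voxels
[1] z-view keeps 13 columns → grid now 65
[2] y-view keeps 13 columns → grid now 39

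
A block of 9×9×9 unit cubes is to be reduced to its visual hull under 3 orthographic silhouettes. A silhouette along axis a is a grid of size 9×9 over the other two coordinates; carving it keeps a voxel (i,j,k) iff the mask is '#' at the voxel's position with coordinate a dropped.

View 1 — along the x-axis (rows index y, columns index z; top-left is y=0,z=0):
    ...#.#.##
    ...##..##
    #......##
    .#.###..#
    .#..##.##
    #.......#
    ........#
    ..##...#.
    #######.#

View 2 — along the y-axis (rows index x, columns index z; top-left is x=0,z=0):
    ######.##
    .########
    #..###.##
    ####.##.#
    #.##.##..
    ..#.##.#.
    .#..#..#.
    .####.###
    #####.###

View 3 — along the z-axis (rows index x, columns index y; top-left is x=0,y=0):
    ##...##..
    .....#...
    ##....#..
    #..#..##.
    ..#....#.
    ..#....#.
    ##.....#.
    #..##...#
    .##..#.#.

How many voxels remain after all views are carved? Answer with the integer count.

remaining voxels: 70

initial block: 9^3 = 729
carve view 1 (along x, YZ-mask fill 35/81): 315 voxels remain
carve view 2 (along y, XZ-mask fill 56/81): 222 voxels remain
carve view 3 (along z, XY-mask fill 27/81): 70 voxels remain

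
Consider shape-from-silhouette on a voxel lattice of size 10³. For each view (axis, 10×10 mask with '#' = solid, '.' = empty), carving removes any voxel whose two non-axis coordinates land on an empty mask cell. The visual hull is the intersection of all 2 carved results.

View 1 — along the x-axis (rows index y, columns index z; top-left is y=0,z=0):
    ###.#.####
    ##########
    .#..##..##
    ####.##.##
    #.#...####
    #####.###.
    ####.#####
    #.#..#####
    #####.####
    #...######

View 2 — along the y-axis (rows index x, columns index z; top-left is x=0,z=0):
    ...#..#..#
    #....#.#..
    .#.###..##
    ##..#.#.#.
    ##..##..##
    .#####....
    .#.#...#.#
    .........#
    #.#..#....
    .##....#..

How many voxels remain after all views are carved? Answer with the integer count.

293 voxels

full grid |V| = 1000
step 1: project along x, AND mask (77/100) → |grid| = 770
step 2: project along y, AND mask (39/100) → |grid| = 293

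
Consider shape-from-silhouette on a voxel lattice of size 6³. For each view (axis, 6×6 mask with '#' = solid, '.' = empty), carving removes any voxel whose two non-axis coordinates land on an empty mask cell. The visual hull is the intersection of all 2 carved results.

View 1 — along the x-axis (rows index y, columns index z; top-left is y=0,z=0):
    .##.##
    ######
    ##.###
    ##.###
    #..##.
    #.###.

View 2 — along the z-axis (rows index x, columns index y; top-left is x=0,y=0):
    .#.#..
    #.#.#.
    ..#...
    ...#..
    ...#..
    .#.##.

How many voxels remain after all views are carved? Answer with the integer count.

voxel count = 52

full grid |V| = 216
step 1: project along x, AND mask (27/36) → |grid| = 162
step 2: project along z, AND mask (11/36) → |grid| = 52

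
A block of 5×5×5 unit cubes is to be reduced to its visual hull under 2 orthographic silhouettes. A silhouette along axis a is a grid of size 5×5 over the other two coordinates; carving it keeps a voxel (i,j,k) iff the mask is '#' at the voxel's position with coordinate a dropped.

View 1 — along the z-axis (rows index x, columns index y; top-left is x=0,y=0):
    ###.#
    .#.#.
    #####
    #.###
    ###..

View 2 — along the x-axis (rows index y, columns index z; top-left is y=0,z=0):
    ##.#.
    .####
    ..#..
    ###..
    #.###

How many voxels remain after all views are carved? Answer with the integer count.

voxel count = 53

full grid |V| = 125
step 1: project along z, AND mask (18/25) → |grid| = 90
step 2: project along x, AND mask (15/25) → |grid| = 53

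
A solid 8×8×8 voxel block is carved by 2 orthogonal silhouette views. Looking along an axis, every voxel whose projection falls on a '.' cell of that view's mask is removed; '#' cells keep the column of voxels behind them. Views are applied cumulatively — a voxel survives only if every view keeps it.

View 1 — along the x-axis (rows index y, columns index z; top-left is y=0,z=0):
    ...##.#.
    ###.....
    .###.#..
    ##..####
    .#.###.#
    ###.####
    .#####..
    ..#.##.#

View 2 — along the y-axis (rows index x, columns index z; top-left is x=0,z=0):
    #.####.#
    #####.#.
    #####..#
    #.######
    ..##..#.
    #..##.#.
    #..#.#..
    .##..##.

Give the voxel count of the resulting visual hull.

voxel count = 175

full grid |V| = 512
  1. axis=0 (YZ plane), |mask|=37  ⇒  voxels=296
  2. axis=1 (XZ plane), |mask|=39  ⇒  voxels=175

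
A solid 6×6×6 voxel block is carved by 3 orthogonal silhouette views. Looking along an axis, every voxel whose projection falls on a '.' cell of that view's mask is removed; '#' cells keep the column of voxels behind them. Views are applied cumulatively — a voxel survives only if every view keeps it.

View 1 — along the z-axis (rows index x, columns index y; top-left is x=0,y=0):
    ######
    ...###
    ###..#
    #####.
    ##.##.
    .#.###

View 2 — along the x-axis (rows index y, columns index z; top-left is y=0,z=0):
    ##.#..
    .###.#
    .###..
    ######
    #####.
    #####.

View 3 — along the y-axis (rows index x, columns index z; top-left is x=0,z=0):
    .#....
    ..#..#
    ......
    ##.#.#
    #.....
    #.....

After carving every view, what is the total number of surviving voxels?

start: 6×6×6 = 216 voxels
after view 1 [z-axis, 26 of 36 cells solid] → remaining = 156
after view 2 [x-axis, 26 of 36 cells solid] → remaining = 116
after view 3 [y-axis, 9 of 36 cells solid] → remaining = 31

31 voxels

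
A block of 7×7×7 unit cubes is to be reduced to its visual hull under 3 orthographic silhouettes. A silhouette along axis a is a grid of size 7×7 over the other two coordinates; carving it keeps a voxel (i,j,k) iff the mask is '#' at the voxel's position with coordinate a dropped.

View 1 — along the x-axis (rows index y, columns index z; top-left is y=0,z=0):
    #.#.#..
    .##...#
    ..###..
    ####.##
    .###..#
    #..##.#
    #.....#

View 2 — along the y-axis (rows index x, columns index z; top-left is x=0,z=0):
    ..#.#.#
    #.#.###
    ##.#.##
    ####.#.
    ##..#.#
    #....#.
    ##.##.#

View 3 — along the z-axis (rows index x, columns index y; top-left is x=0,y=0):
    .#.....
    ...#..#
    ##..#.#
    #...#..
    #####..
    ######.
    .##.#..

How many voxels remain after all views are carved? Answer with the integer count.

|visual hull| = 42

start: 7×7×7 = 343 voxels
V1 x: intersect with YZ mask (25 set) -- 175 left
V2 y: intersect with XZ mask (29 set) -- 104 left
V3 z: intersect with XY mask (23 set) -- 42 left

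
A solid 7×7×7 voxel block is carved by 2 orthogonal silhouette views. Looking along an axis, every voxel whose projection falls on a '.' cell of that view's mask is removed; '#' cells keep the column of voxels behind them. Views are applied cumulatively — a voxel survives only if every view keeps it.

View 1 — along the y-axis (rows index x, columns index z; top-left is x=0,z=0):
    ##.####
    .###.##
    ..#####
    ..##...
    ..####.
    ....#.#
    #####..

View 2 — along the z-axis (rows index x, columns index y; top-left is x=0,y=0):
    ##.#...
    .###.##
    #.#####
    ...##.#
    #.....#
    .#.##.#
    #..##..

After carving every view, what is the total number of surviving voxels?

start: 7×7×7 = 343 voxels
[1] y-view keeps 29 columns → grid now 203
[2] z-view keeps 26 columns → grid now 110

|visual hull| = 110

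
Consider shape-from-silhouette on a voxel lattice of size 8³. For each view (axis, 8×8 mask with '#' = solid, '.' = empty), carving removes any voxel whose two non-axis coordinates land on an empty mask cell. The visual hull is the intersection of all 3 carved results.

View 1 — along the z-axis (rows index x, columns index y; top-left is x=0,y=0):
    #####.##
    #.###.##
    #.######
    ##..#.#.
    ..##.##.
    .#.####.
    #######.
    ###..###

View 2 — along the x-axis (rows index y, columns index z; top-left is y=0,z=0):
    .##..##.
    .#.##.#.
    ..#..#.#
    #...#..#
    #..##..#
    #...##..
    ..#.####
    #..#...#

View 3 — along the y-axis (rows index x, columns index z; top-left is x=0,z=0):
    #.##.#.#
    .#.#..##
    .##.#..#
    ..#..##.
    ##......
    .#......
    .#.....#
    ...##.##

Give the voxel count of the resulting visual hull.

remaining voxels: 67

full grid |V| = 512
after view 1 [z-axis, 46 of 64 cells solid] → remaining = 368
after view 2 [x-axis, 29 of 64 cells solid] → remaining = 171
after view 3 [y-axis, 25 of 64 cells solid] → remaining = 67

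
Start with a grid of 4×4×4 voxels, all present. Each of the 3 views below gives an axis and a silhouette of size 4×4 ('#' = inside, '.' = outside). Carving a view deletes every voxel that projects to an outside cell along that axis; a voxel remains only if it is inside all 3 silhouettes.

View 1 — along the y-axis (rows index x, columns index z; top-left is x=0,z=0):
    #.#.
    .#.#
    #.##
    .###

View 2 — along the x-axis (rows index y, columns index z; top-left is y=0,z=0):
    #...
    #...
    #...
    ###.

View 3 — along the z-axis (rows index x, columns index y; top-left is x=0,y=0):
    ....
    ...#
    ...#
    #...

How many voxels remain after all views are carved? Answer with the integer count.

3 voxels

full grid |V| = 64
after view 1 [y-axis, 10 of 16 cells solid] → remaining = 40
after view 2 [x-axis, 6 of 16 cells solid] → remaining = 13
after view 3 [z-axis, 3 of 16 cells solid] → remaining = 3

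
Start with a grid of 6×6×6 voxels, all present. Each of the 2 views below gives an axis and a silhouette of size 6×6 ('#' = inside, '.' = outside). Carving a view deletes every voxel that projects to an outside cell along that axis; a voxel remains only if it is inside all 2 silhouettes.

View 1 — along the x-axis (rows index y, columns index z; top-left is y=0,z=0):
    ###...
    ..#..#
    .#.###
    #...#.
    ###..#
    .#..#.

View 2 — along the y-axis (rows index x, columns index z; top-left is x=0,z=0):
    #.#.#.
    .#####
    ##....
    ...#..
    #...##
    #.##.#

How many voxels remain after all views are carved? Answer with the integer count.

start: 6×6×6 = 216 voxels
  1. axis=0 (YZ plane), |mask|=17  ⇒  voxels=102
  2. axis=1 (XZ plane), |mask|=18  ⇒  voxels=50

remaining voxels: 50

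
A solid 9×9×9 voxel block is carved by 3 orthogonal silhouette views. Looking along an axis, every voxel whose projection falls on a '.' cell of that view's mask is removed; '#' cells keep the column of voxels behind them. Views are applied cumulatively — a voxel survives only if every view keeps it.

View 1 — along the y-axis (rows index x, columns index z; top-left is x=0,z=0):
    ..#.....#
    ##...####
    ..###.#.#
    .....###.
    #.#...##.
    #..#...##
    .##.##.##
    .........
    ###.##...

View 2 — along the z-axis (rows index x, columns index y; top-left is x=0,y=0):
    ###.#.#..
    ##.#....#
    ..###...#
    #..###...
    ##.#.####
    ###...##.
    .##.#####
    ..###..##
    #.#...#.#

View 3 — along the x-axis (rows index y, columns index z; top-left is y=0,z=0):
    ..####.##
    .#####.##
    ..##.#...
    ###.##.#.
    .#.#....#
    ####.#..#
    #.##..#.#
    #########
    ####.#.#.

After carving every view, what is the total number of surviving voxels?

start: 9×9×9 = 729 voxels
step 1: project along y, AND mask (35/81) → |grid| = 315
step 2: project along z, AND mask (45/81) → |grid| = 176
step 3: project along x, AND mask (51/81) → |grid| = 106

voxel count = 106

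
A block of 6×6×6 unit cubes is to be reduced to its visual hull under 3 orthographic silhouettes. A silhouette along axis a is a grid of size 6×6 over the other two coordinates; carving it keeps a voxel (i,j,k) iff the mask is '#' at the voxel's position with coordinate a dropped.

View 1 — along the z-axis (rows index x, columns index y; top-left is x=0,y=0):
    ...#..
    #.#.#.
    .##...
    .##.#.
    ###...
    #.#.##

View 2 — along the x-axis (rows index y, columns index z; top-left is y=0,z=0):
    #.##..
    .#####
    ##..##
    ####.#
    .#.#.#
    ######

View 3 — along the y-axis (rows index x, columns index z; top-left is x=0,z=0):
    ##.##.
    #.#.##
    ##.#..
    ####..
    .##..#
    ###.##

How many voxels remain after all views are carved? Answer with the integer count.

39 voxels

before carving: 216 voxels (6×6×6)
  1. axis=2 (XY plane), |mask|=16  ⇒  voxels=96
  2. axis=0 (YZ plane), |mask|=26  ⇒  voxels=64
  3. axis=1 (XZ plane), |mask|=23  ⇒  voxels=39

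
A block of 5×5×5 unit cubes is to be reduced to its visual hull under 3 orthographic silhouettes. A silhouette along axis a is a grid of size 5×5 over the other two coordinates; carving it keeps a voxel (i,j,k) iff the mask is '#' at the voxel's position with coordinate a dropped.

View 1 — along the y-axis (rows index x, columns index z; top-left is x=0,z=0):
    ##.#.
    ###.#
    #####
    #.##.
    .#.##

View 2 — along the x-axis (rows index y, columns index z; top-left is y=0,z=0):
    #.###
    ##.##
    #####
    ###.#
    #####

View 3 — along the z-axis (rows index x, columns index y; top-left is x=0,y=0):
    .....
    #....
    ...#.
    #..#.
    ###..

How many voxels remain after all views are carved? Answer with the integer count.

20 voxels

start: 5×5×5 = 125 voxels
carve view 1 (along y, XZ-mask fill 18/25): 90 voxels remain
carve view 2 (along x, YZ-mask fill 22/25): 79 voxels remain
carve view 3 (along z, XY-mask fill 7/25): 20 voxels remain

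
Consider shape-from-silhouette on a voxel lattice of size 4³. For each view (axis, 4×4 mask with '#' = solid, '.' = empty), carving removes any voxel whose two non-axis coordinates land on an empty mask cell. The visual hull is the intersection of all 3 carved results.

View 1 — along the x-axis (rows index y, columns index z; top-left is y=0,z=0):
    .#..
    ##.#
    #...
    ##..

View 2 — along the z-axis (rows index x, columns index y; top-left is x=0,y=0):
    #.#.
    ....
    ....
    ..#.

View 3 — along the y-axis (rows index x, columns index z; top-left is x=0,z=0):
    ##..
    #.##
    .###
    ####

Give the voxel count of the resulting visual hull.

full grid |V| = 64
after view 1 [x-axis, 7 of 16 cells solid] → remaining = 28
after view 2 [z-axis, 3 of 16 cells solid] → remaining = 3
after view 3 [y-axis, 12 of 16 cells solid] → remaining = 3

voxel count = 3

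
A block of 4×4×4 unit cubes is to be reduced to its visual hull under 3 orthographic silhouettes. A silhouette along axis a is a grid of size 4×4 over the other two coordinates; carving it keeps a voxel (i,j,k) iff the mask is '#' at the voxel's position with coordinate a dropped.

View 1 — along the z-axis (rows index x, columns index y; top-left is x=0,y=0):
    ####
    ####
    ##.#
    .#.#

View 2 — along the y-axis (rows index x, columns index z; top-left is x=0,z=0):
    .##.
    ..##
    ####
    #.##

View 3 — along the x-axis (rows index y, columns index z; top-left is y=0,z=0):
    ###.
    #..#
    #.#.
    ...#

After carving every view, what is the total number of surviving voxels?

full grid |V| = 64
[1] z-view keeps 13 columns → grid now 52
[2] y-view keeps 11 columns → grid now 34
[3] x-view keeps 8 columns → grid now 16

|visual hull| = 16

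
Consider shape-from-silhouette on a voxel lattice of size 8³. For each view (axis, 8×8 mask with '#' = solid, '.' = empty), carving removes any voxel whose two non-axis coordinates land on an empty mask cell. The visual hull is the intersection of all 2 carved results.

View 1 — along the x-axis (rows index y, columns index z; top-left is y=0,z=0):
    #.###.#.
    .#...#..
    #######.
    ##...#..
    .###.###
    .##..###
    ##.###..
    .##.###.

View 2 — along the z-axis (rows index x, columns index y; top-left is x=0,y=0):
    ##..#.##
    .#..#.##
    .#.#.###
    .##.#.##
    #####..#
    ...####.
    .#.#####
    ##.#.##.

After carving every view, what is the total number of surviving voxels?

179 voxels

full grid |V| = 512
V1 x: intersect with YZ mask (38 set) -- 304 left
V2 z: intersect with XY mask (40 set) -- 179 left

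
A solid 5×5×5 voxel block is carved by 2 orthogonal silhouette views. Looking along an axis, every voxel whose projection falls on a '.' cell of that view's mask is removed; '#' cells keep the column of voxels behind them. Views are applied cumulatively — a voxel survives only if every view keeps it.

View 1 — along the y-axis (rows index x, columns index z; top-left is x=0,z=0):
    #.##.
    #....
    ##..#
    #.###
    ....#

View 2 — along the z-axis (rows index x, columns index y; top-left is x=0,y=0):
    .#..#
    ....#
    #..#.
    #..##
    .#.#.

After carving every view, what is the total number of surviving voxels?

initial block: 5^3 = 125
step 1: project along y, AND mask (12/25) → |grid| = 60
step 2: project along z, AND mask (10/25) → |grid| = 27

voxel count = 27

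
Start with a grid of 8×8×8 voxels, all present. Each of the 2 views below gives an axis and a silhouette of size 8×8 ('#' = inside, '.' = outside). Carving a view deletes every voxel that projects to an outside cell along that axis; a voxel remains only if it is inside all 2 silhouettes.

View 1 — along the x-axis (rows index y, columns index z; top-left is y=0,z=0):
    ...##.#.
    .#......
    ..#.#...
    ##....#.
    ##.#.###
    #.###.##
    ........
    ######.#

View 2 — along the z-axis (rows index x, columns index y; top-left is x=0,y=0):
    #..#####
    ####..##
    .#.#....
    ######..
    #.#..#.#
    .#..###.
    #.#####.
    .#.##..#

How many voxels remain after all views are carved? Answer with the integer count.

full grid |V| = 512
carve view 1 (along x, YZ-mask fill 28/64): 224 voxels remain
carve view 2 (along z, XY-mask fill 38/64): 134 voxels remain

|visual hull| = 134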